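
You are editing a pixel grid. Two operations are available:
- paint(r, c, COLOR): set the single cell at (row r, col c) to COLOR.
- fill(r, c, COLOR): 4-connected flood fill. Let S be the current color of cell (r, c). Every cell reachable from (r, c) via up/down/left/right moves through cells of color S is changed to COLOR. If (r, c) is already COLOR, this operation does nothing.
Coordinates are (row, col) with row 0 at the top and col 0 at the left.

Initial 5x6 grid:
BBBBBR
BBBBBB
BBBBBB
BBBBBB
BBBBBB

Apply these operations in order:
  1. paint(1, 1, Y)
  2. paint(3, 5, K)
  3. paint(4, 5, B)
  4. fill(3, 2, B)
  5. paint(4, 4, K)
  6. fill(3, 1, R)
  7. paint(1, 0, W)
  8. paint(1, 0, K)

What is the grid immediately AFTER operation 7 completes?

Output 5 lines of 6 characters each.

Answer: RRRRRR
WYRRRR
RRRRRR
RRRRRK
RRRRKB

Derivation:
After op 1 paint(1,1,Y):
BBBBBR
BYBBBB
BBBBBB
BBBBBB
BBBBBB
After op 2 paint(3,5,K):
BBBBBR
BYBBBB
BBBBBB
BBBBBK
BBBBBB
After op 3 paint(4,5,B):
BBBBBR
BYBBBB
BBBBBB
BBBBBK
BBBBBB
After op 4 fill(3,2,B) [0 cells changed]:
BBBBBR
BYBBBB
BBBBBB
BBBBBK
BBBBBB
After op 5 paint(4,4,K):
BBBBBR
BYBBBB
BBBBBB
BBBBBK
BBBBKB
After op 6 fill(3,1,R) [25 cells changed]:
RRRRRR
RYRRRR
RRRRRR
RRRRRK
RRRRKB
After op 7 paint(1,0,W):
RRRRRR
WYRRRR
RRRRRR
RRRRRK
RRRRKB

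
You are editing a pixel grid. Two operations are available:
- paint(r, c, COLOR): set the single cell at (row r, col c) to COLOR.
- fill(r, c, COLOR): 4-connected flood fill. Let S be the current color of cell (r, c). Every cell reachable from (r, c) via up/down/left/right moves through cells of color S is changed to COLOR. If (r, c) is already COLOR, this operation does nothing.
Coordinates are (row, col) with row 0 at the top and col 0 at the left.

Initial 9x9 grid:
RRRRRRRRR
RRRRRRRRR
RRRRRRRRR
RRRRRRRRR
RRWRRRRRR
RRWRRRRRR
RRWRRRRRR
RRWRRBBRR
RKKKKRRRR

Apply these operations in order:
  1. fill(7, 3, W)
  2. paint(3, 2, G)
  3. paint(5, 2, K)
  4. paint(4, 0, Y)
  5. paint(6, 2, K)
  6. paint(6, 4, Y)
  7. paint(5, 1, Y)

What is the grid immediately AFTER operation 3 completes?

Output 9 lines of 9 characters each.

Answer: WWWWWWWWW
WWWWWWWWW
WWWWWWWWW
WWGWWWWWW
WWWWWWWWW
WWKWWWWWW
WWWWWWWWW
WWWWWBBWW
WKKKKWWWW

Derivation:
After op 1 fill(7,3,W) [71 cells changed]:
WWWWWWWWW
WWWWWWWWW
WWWWWWWWW
WWWWWWWWW
WWWWWWWWW
WWWWWWWWW
WWWWWWWWW
WWWWWBBWW
WKKKKWWWW
After op 2 paint(3,2,G):
WWWWWWWWW
WWWWWWWWW
WWWWWWWWW
WWGWWWWWW
WWWWWWWWW
WWWWWWWWW
WWWWWWWWW
WWWWWBBWW
WKKKKWWWW
After op 3 paint(5,2,K):
WWWWWWWWW
WWWWWWWWW
WWWWWWWWW
WWGWWWWWW
WWWWWWWWW
WWKWWWWWW
WWWWWWWWW
WWWWWBBWW
WKKKKWWWW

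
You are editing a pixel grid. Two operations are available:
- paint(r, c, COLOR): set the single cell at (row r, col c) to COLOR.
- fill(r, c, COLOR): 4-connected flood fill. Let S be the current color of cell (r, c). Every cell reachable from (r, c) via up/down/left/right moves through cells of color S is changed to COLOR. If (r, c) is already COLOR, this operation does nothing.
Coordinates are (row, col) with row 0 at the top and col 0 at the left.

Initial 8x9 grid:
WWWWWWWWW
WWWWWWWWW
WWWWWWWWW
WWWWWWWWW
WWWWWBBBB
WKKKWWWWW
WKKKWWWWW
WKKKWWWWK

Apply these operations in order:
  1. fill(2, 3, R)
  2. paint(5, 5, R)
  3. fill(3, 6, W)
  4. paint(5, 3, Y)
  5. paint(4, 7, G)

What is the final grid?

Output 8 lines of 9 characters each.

After op 1 fill(2,3,R) [58 cells changed]:
RRRRRRRRR
RRRRRRRRR
RRRRRRRRR
RRRRRRRRR
RRRRRBBBB
RKKKRRRRR
RKKKRRRRR
RKKKRRRRK
After op 2 paint(5,5,R):
RRRRRRRRR
RRRRRRRRR
RRRRRRRRR
RRRRRRRRR
RRRRRBBBB
RKKKRRRRR
RKKKRRRRR
RKKKRRRRK
After op 3 fill(3,6,W) [58 cells changed]:
WWWWWWWWW
WWWWWWWWW
WWWWWWWWW
WWWWWWWWW
WWWWWBBBB
WKKKWWWWW
WKKKWWWWW
WKKKWWWWK
After op 4 paint(5,3,Y):
WWWWWWWWW
WWWWWWWWW
WWWWWWWWW
WWWWWWWWW
WWWWWBBBB
WKKYWWWWW
WKKKWWWWW
WKKKWWWWK
After op 5 paint(4,7,G):
WWWWWWWWW
WWWWWWWWW
WWWWWWWWW
WWWWWWWWW
WWWWWBBGB
WKKYWWWWW
WKKKWWWWW
WKKKWWWWK

Answer: WWWWWWWWW
WWWWWWWWW
WWWWWWWWW
WWWWWWWWW
WWWWWBBGB
WKKYWWWWW
WKKKWWWWW
WKKKWWWWK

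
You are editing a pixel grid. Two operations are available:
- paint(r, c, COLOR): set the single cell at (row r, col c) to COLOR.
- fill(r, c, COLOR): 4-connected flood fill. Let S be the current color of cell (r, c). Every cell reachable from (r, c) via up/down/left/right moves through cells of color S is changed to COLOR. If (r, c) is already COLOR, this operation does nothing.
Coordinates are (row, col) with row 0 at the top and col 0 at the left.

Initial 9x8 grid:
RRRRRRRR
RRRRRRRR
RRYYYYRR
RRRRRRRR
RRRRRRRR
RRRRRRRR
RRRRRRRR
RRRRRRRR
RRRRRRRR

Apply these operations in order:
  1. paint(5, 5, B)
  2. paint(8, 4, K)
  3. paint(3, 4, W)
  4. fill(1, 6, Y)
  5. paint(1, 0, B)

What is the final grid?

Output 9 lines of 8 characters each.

After op 1 paint(5,5,B):
RRRRRRRR
RRRRRRRR
RRYYYYRR
RRRRRRRR
RRRRRRRR
RRRRRBRR
RRRRRRRR
RRRRRRRR
RRRRRRRR
After op 2 paint(8,4,K):
RRRRRRRR
RRRRRRRR
RRYYYYRR
RRRRRRRR
RRRRRRRR
RRRRRBRR
RRRRRRRR
RRRRRRRR
RRRRKRRR
After op 3 paint(3,4,W):
RRRRRRRR
RRRRRRRR
RRYYYYRR
RRRRWRRR
RRRRRRRR
RRRRRBRR
RRRRRRRR
RRRRRRRR
RRRRKRRR
After op 4 fill(1,6,Y) [65 cells changed]:
YYYYYYYY
YYYYYYYY
YYYYYYYY
YYYYWYYY
YYYYYYYY
YYYYYBYY
YYYYYYYY
YYYYYYYY
YYYYKYYY
After op 5 paint(1,0,B):
YYYYYYYY
BYYYYYYY
YYYYYYYY
YYYYWYYY
YYYYYYYY
YYYYYBYY
YYYYYYYY
YYYYYYYY
YYYYKYYY

Answer: YYYYYYYY
BYYYYYYY
YYYYYYYY
YYYYWYYY
YYYYYYYY
YYYYYBYY
YYYYYYYY
YYYYYYYY
YYYYKYYY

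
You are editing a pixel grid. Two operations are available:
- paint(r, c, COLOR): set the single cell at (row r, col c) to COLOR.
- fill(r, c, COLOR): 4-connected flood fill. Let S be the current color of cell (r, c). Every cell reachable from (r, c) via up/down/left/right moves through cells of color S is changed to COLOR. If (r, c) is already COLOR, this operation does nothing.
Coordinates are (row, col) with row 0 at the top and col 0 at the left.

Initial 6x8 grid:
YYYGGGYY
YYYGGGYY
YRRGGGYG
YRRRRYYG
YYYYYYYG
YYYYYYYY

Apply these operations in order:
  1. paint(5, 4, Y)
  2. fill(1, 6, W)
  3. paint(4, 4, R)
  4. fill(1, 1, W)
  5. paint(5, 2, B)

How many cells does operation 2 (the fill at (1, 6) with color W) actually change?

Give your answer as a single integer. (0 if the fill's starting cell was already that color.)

Answer: 30

Derivation:
After op 1 paint(5,4,Y):
YYYGGGYY
YYYGGGYY
YRRGGGYG
YRRRRYYG
YYYYYYYG
YYYYYYYY
After op 2 fill(1,6,W) [30 cells changed]:
WWWGGGWW
WWWGGGWW
WRRGGGWG
WRRRRWWG
WWWWWWWG
WWWWWWWW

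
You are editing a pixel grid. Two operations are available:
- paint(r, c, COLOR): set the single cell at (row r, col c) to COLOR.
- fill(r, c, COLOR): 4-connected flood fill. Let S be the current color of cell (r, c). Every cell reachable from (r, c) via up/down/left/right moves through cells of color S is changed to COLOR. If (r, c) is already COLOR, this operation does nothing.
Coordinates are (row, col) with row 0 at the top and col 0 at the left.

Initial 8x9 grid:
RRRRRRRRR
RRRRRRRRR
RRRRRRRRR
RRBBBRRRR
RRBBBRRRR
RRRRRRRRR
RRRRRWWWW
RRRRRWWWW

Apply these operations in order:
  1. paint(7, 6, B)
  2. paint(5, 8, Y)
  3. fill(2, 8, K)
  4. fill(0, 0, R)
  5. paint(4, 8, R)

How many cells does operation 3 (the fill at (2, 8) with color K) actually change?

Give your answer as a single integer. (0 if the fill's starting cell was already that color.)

Answer: 57

Derivation:
After op 1 paint(7,6,B):
RRRRRRRRR
RRRRRRRRR
RRRRRRRRR
RRBBBRRRR
RRBBBRRRR
RRRRRRRRR
RRRRRWWWW
RRRRRWBWW
After op 2 paint(5,8,Y):
RRRRRRRRR
RRRRRRRRR
RRRRRRRRR
RRBBBRRRR
RRBBBRRRR
RRRRRRRRY
RRRRRWWWW
RRRRRWBWW
After op 3 fill(2,8,K) [57 cells changed]:
KKKKKKKKK
KKKKKKKKK
KKKKKKKKK
KKBBBKKKK
KKBBBKKKK
KKKKKKKKY
KKKKKWWWW
KKKKKWBWW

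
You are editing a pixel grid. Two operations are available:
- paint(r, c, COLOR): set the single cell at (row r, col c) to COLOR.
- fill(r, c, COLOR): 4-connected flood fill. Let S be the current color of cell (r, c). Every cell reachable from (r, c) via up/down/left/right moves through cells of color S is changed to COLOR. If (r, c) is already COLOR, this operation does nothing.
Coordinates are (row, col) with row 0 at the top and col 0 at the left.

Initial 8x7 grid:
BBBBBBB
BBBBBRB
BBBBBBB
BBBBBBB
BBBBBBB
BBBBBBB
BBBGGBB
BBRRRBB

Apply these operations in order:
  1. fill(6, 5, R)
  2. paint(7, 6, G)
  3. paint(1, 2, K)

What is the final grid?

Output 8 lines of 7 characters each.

Answer: RRRRRRR
RRKRRRR
RRRRRRR
RRRRRRR
RRRRRRR
RRRRRRR
RRRGGRR
RRRRRRG

Derivation:
After op 1 fill(6,5,R) [50 cells changed]:
RRRRRRR
RRRRRRR
RRRRRRR
RRRRRRR
RRRRRRR
RRRRRRR
RRRGGRR
RRRRRRR
After op 2 paint(7,6,G):
RRRRRRR
RRRRRRR
RRRRRRR
RRRRRRR
RRRRRRR
RRRRRRR
RRRGGRR
RRRRRRG
After op 3 paint(1,2,K):
RRRRRRR
RRKRRRR
RRRRRRR
RRRRRRR
RRRRRRR
RRRRRRR
RRRGGRR
RRRRRRG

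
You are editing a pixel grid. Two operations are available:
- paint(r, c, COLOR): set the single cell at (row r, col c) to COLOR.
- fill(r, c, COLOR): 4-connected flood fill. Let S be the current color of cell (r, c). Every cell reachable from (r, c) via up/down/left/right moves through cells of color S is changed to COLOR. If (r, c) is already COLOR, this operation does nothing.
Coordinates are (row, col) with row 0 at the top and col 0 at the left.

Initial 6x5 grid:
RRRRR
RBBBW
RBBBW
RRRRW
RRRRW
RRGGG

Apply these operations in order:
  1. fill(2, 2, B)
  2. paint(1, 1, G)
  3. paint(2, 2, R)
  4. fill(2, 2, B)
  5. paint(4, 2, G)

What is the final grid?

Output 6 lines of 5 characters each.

After op 1 fill(2,2,B) [0 cells changed]:
RRRRR
RBBBW
RBBBW
RRRRW
RRRRW
RRGGG
After op 2 paint(1,1,G):
RRRRR
RGBBW
RBBBW
RRRRW
RRRRW
RRGGG
After op 3 paint(2,2,R):
RRRRR
RGBBW
RBRBW
RRRRW
RRRRW
RRGGG
After op 4 fill(2,2,B) [18 cells changed]:
BBBBB
BGBBW
BBBBW
BBBBW
BBBBW
BBGGG
After op 5 paint(4,2,G):
BBBBB
BGBBW
BBBBW
BBBBW
BBGBW
BBGGG

Answer: BBBBB
BGBBW
BBBBW
BBBBW
BBGBW
BBGGG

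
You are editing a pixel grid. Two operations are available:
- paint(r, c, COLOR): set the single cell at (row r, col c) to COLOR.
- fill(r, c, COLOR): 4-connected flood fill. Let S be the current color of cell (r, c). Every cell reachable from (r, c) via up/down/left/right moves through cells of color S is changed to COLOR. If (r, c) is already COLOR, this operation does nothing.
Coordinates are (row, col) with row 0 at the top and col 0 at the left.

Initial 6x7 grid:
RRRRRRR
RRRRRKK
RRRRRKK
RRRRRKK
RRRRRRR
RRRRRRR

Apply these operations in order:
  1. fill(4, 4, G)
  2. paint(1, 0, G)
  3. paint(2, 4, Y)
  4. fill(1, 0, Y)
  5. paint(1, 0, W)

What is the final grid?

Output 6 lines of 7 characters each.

After op 1 fill(4,4,G) [36 cells changed]:
GGGGGGG
GGGGGKK
GGGGGKK
GGGGGKK
GGGGGGG
GGGGGGG
After op 2 paint(1,0,G):
GGGGGGG
GGGGGKK
GGGGGKK
GGGGGKK
GGGGGGG
GGGGGGG
After op 3 paint(2,4,Y):
GGGGGGG
GGGGGKK
GGGGYKK
GGGGGKK
GGGGGGG
GGGGGGG
After op 4 fill(1,0,Y) [35 cells changed]:
YYYYYYY
YYYYYKK
YYYYYKK
YYYYYKK
YYYYYYY
YYYYYYY
After op 5 paint(1,0,W):
YYYYYYY
WYYYYKK
YYYYYKK
YYYYYKK
YYYYYYY
YYYYYYY

Answer: YYYYYYY
WYYYYKK
YYYYYKK
YYYYYKK
YYYYYYY
YYYYYYY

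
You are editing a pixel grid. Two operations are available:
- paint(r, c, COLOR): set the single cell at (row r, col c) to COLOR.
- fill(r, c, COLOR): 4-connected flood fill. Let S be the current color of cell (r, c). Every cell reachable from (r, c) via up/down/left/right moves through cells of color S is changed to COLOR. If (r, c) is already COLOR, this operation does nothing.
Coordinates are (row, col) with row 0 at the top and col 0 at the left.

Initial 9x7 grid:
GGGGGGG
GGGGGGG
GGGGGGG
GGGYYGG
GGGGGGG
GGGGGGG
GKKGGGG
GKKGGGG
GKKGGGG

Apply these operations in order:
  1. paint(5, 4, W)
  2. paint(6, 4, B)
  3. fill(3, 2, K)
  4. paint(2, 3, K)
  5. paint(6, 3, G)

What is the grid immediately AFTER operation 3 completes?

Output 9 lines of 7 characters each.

After op 1 paint(5,4,W):
GGGGGGG
GGGGGGG
GGGGGGG
GGGYYGG
GGGGGGG
GGGGWGG
GKKGGGG
GKKGGGG
GKKGGGG
After op 2 paint(6,4,B):
GGGGGGG
GGGGGGG
GGGGGGG
GGGYYGG
GGGGGGG
GGGGWGG
GKKGBGG
GKKGGGG
GKKGGGG
After op 3 fill(3,2,K) [53 cells changed]:
KKKKKKK
KKKKKKK
KKKKKKK
KKKYYKK
KKKKKKK
KKKKWKK
KKKKBKK
KKKKKKK
KKKKKKK

Answer: KKKKKKK
KKKKKKK
KKKKKKK
KKKYYKK
KKKKKKK
KKKKWKK
KKKKBKK
KKKKKKK
KKKKKKK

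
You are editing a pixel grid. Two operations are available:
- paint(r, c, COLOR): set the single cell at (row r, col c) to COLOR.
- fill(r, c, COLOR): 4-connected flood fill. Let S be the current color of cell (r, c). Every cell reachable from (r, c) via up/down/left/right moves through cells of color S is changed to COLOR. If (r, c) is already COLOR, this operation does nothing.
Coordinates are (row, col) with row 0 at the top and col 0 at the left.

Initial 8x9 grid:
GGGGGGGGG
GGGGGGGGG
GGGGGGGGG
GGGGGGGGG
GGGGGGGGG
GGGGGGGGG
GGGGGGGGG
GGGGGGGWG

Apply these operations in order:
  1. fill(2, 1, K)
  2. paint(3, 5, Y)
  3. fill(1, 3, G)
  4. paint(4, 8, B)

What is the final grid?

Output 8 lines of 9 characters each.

Answer: GGGGGGGGG
GGGGGGGGG
GGGGGGGGG
GGGGGYGGG
GGGGGGGGB
GGGGGGGGG
GGGGGGGGG
GGGGGGGWG

Derivation:
After op 1 fill(2,1,K) [71 cells changed]:
KKKKKKKKK
KKKKKKKKK
KKKKKKKKK
KKKKKKKKK
KKKKKKKKK
KKKKKKKKK
KKKKKKKKK
KKKKKKKWK
After op 2 paint(3,5,Y):
KKKKKKKKK
KKKKKKKKK
KKKKKKKKK
KKKKKYKKK
KKKKKKKKK
KKKKKKKKK
KKKKKKKKK
KKKKKKKWK
After op 3 fill(1,3,G) [70 cells changed]:
GGGGGGGGG
GGGGGGGGG
GGGGGGGGG
GGGGGYGGG
GGGGGGGGG
GGGGGGGGG
GGGGGGGGG
GGGGGGGWG
After op 4 paint(4,8,B):
GGGGGGGGG
GGGGGGGGG
GGGGGGGGG
GGGGGYGGG
GGGGGGGGB
GGGGGGGGG
GGGGGGGGG
GGGGGGGWG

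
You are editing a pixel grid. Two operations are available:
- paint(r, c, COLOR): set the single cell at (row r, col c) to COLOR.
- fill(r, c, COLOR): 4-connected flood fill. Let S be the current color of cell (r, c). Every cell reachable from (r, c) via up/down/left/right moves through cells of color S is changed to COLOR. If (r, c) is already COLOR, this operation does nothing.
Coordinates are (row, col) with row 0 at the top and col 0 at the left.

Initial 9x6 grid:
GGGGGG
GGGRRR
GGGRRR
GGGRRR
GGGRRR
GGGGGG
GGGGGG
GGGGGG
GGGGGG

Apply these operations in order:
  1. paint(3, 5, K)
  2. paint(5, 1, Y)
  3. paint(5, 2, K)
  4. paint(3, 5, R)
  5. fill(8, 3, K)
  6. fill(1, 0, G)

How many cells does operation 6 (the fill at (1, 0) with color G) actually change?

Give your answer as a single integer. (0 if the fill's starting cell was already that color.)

After op 1 paint(3,5,K):
GGGGGG
GGGRRR
GGGRRR
GGGRRK
GGGRRR
GGGGGG
GGGGGG
GGGGGG
GGGGGG
After op 2 paint(5,1,Y):
GGGGGG
GGGRRR
GGGRRR
GGGRRK
GGGRRR
GYGGGG
GGGGGG
GGGGGG
GGGGGG
After op 3 paint(5,2,K):
GGGGGG
GGGRRR
GGGRRR
GGGRRK
GGGRRR
GYKGGG
GGGGGG
GGGGGG
GGGGGG
After op 4 paint(3,5,R):
GGGGGG
GGGRRR
GGGRRR
GGGRRR
GGGRRR
GYKGGG
GGGGGG
GGGGGG
GGGGGG
After op 5 fill(8,3,K) [40 cells changed]:
KKKKKK
KKKRRR
KKKRRR
KKKRRR
KKKRRR
KYKKKK
KKKKKK
KKKKKK
KKKKKK
After op 6 fill(1,0,G) [41 cells changed]:
GGGGGG
GGGRRR
GGGRRR
GGGRRR
GGGRRR
GYGGGG
GGGGGG
GGGGGG
GGGGGG

Answer: 41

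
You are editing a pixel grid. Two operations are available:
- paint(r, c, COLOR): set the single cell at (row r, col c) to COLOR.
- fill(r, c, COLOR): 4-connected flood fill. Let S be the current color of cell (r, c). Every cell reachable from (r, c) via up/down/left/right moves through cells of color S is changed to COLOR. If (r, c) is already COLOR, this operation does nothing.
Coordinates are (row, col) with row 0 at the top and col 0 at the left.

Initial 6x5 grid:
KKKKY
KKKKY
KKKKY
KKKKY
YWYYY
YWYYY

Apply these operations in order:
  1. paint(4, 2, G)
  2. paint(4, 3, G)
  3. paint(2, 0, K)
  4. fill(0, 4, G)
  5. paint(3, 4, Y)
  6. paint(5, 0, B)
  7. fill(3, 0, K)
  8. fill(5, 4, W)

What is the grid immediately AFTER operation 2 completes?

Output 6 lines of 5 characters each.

After op 1 paint(4,2,G):
KKKKY
KKKKY
KKKKY
KKKKY
YWGYY
YWYYY
After op 2 paint(4,3,G):
KKKKY
KKKKY
KKKKY
KKKKY
YWGGY
YWYYY

Answer: KKKKY
KKKKY
KKKKY
KKKKY
YWGGY
YWYYY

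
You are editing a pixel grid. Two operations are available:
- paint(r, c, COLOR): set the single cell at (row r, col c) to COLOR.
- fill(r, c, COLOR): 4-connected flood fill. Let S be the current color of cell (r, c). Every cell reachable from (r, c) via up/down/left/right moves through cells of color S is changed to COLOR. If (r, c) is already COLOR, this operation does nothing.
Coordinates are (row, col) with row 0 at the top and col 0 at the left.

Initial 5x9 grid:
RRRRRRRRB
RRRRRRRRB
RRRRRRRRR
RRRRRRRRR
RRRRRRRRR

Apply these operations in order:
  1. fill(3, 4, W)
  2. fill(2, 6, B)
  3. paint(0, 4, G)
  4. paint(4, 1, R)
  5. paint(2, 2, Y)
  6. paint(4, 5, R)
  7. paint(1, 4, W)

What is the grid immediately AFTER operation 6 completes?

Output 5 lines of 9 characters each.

After op 1 fill(3,4,W) [43 cells changed]:
WWWWWWWWB
WWWWWWWWB
WWWWWWWWW
WWWWWWWWW
WWWWWWWWW
After op 2 fill(2,6,B) [43 cells changed]:
BBBBBBBBB
BBBBBBBBB
BBBBBBBBB
BBBBBBBBB
BBBBBBBBB
After op 3 paint(0,4,G):
BBBBGBBBB
BBBBBBBBB
BBBBBBBBB
BBBBBBBBB
BBBBBBBBB
After op 4 paint(4,1,R):
BBBBGBBBB
BBBBBBBBB
BBBBBBBBB
BBBBBBBBB
BRBBBBBBB
After op 5 paint(2,2,Y):
BBBBGBBBB
BBBBBBBBB
BBYBBBBBB
BBBBBBBBB
BRBBBBBBB
After op 6 paint(4,5,R):
BBBBGBBBB
BBBBBBBBB
BBYBBBBBB
BBBBBBBBB
BRBBBRBBB

Answer: BBBBGBBBB
BBBBBBBBB
BBYBBBBBB
BBBBBBBBB
BRBBBRBBB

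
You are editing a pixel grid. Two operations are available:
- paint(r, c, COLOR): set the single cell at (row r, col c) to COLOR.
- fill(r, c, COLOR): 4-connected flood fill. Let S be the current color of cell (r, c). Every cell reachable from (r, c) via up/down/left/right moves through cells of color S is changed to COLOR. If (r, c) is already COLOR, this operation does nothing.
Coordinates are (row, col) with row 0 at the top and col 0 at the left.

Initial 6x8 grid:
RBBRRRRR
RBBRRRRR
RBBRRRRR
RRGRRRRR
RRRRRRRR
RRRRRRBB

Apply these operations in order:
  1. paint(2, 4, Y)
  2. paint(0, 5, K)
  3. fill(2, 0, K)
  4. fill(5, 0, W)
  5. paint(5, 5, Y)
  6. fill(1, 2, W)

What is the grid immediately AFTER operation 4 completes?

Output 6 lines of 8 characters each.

Answer: WBBWWWWW
WBBWWWWW
WBBWYWWW
WWGWWWWW
WWWWWWWW
WWWWWWBB

Derivation:
After op 1 paint(2,4,Y):
RBBRRRRR
RBBRRRRR
RBBRYRRR
RRGRRRRR
RRRRRRRR
RRRRRRBB
After op 2 paint(0,5,K):
RBBRRKRR
RBBRRRRR
RBBRYRRR
RRGRRRRR
RRRRRRRR
RRRRRRBB
After op 3 fill(2,0,K) [37 cells changed]:
KBBKKKKK
KBBKKKKK
KBBKYKKK
KKGKKKKK
KKKKKKKK
KKKKKKBB
After op 4 fill(5,0,W) [38 cells changed]:
WBBWWWWW
WBBWWWWW
WBBWYWWW
WWGWWWWW
WWWWWWWW
WWWWWWBB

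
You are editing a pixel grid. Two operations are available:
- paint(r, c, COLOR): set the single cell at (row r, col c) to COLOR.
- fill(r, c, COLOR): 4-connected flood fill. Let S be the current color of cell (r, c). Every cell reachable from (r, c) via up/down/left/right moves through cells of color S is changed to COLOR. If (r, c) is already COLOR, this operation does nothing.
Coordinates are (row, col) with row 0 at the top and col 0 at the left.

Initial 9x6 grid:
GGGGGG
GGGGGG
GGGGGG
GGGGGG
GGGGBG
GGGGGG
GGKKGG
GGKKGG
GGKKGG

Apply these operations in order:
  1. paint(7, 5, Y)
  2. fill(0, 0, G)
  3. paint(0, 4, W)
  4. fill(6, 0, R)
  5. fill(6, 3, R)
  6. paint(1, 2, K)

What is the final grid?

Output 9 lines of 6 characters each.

After op 1 paint(7,5,Y):
GGGGGG
GGGGGG
GGGGGG
GGGGGG
GGGGBG
GGGGGG
GGKKGG
GGKKGY
GGKKGG
After op 2 fill(0,0,G) [0 cells changed]:
GGGGGG
GGGGGG
GGGGGG
GGGGGG
GGGGBG
GGGGGG
GGKKGG
GGKKGY
GGKKGG
After op 3 paint(0,4,W):
GGGGWG
GGGGGG
GGGGGG
GGGGGG
GGGGBG
GGGGGG
GGKKGG
GGKKGY
GGKKGG
After op 4 fill(6,0,R) [45 cells changed]:
RRRRWR
RRRRRR
RRRRRR
RRRRRR
RRRRBR
RRRRRR
RRKKRR
RRKKRY
RRKKRR
After op 5 fill(6,3,R) [6 cells changed]:
RRRRWR
RRRRRR
RRRRRR
RRRRRR
RRRRBR
RRRRRR
RRRRRR
RRRRRY
RRRRRR
After op 6 paint(1,2,K):
RRRRWR
RRKRRR
RRRRRR
RRRRRR
RRRRBR
RRRRRR
RRRRRR
RRRRRY
RRRRRR

Answer: RRRRWR
RRKRRR
RRRRRR
RRRRRR
RRRRBR
RRRRRR
RRRRRR
RRRRRY
RRRRRR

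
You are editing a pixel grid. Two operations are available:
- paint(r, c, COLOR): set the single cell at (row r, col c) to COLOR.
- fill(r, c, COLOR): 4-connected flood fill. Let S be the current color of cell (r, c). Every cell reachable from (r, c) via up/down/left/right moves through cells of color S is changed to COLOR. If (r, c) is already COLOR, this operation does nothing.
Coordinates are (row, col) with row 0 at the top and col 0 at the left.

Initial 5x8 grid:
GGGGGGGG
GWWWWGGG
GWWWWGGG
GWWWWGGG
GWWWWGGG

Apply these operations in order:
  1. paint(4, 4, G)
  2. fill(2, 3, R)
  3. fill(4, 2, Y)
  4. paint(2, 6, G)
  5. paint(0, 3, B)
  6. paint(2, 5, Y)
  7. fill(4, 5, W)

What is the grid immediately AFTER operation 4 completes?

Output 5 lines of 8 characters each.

Answer: GGGGGGGG
GYYYYGGG
GYYYYGGG
GYYYYGGG
GYYYGGGG

Derivation:
After op 1 paint(4,4,G):
GGGGGGGG
GWWWWGGG
GWWWWGGG
GWWWWGGG
GWWWGGGG
After op 2 fill(2,3,R) [15 cells changed]:
GGGGGGGG
GRRRRGGG
GRRRRGGG
GRRRRGGG
GRRRGGGG
After op 3 fill(4,2,Y) [15 cells changed]:
GGGGGGGG
GYYYYGGG
GYYYYGGG
GYYYYGGG
GYYYGGGG
After op 4 paint(2,6,G):
GGGGGGGG
GYYYYGGG
GYYYYGGG
GYYYYGGG
GYYYGGGG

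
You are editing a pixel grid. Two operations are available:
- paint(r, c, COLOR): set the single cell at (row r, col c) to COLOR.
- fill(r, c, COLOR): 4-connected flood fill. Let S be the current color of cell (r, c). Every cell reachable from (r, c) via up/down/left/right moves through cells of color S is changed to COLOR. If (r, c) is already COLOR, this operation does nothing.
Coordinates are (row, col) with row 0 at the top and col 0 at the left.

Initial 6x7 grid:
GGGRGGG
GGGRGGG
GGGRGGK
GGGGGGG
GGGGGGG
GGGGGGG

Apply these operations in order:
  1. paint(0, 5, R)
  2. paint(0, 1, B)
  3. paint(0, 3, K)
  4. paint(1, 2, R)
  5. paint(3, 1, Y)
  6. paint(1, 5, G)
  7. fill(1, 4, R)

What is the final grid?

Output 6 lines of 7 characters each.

Answer: RBGKRRR
RRRRRRR
RRRRRRK
RYRRRRR
RRRRRRR
RRRRRRR

Derivation:
After op 1 paint(0,5,R):
GGGRGRG
GGGRGGG
GGGRGGK
GGGGGGG
GGGGGGG
GGGGGGG
After op 2 paint(0,1,B):
GBGRGRG
GGGRGGG
GGGRGGK
GGGGGGG
GGGGGGG
GGGGGGG
After op 3 paint(0,3,K):
GBGKGRG
GGGRGGG
GGGRGGK
GGGGGGG
GGGGGGG
GGGGGGG
After op 4 paint(1,2,R):
GBGKGRG
GGRRGGG
GGGRGGK
GGGGGGG
GGGGGGG
GGGGGGG
After op 5 paint(3,1,Y):
GBGKGRG
GGRRGGG
GGGRGGK
GYGGGGG
GGGGGGG
GGGGGGG
After op 6 paint(1,5,G):
GBGKGRG
GGRRGGG
GGGRGGK
GYGGGGG
GGGGGGG
GGGGGGG
After op 7 fill(1,4,R) [33 cells changed]:
RBGKRRR
RRRRRRR
RRRRRRK
RYRRRRR
RRRRRRR
RRRRRRR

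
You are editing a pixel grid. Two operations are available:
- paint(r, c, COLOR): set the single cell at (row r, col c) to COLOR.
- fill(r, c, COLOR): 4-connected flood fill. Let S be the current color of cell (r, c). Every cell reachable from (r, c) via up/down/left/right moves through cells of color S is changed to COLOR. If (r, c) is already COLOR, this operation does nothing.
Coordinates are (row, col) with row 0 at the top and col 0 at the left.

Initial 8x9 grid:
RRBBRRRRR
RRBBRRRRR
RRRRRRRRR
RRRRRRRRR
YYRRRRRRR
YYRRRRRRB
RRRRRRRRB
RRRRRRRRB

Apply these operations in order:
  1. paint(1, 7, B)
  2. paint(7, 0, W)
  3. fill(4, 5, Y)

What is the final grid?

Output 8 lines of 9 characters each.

After op 1 paint(1,7,B):
RRBBRRRRR
RRBBRRRBR
RRRRRRRRR
RRRRRRRRR
YYRRRRRRR
YYRRRRRRB
RRRRRRRRB
RRRRRRRRB
After op 2 paint(7,0,W):
RRBBRRRRR
RRBBRRRBR
RRRRRRRRR
RRRRRRRRR
YYRRRRRRR
YYRRRRRRB
RRRRRRRRB
WRRRRRRRB
After op 3 fill(4,5,Y) [59 cells changed]:
YYBBYYYYY
YYBBYYYBY
YYYYYYYYY
YYYYYYYYY
YYYYYYYYY
YYYYYYYYB
YYYYYYYYB
WYYYYYYYB

Answer: YYBBYYYYY
YYBBYYYBY
YYYYYYYYY
YYYYYYYYY
YYYYYYYYY
YYYYYYYYB
YYYYYYYYB
WYYYYYYYB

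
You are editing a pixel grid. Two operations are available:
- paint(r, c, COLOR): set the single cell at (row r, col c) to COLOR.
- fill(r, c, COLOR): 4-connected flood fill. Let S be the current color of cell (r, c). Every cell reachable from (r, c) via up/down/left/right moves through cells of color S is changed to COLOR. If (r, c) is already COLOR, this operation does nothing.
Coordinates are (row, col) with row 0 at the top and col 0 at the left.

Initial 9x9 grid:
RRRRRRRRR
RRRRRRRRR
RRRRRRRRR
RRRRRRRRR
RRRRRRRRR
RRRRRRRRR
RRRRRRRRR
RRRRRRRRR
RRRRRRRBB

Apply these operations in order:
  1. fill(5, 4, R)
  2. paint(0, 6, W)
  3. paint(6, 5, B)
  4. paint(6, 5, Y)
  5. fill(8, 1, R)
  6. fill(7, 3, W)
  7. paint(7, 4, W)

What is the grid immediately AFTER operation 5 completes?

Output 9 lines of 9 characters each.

After op 1 fill(5,4,R) [0 cells changed]:
RRRRRRRRR
RRRRRRRRR
RRRRRRRRR
RRRRRRRRR
RRRRRRRRR
RRRRRRRRR
RRRRRRRRR
RRRRRRRRR
RRRRRRRBB
After op 2 paint(0,6,W):
RRRRRRWRR
RRRRRRRRR
RRRRRRRRR
RRRRRRRRR
RRRRRRRRR
RRRRRRRRR
RRRRRRRRR
RRRRRRRRR
RRRRRRRBB
After op 3 paint(6,5,B):
RRRRRRWRR
RRRRRRRRR
RRRRRRRRR
RRRRRRRRR
RRRRRRRRR
RRRRRRRRR
RRRRRBRRR
RRRRRRRRR
RRRRRRRBB
After op 4 paint(6,5,Y):
RRRRRRWRR
RRRRRRRRR
RRRRRRRRR
RRRRRRRRR
RRRRRRRRR
RRRRRRRRR
RRRRRYRRR
RRRRRRRRR
RRRRRRRBB
After op 5 fill(8,1,R) [0 cells changed]:
RRRRRRWRR
RRRRRRRRR
RRRRRRRRR
RRRRRRRRR
RRRRRRRRR
RRRRRRRRR
RRRRRYRRR
RRRRRRRRR
RRRRRRRBB

Answer: RRRRRRWRR
RRRRRRRRR
RRRRRRRRR
RRRRRRRRR
RRRRRRRRR
RRRRRRRRR
RRRRRYRRR
RRRRRRRRR
RRRRRRRBB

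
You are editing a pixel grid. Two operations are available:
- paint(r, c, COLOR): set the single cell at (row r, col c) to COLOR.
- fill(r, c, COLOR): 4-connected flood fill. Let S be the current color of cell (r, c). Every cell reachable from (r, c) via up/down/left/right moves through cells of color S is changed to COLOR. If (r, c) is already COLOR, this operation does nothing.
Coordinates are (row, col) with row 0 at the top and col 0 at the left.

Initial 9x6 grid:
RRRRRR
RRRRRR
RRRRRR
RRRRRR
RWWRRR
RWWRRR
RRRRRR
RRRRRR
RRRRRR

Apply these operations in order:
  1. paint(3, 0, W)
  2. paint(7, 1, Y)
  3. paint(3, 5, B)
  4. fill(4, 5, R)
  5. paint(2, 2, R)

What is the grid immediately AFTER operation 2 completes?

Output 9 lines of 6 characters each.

After op 1 paint(3,0,W):
RRRRRR
RRRRRR
RRRRRR
WRRRRR
RWWRRR
RWWRRR
RRRRRR
RRRRRR
RRRRRR
After op 2 paint(7,1,Y):
RRRRRR
RRRRRR
RRRRRR
WRRRRR
RWWRRR
RWWRRR
RRRRRR
RYRRRR
RRRRRR

Answer: RRRRRR
RRRRRR
RRRRRR
WRRRRR
RWWRRR
RWWRRR
RRRRRR
RYRRRR
RRRRRR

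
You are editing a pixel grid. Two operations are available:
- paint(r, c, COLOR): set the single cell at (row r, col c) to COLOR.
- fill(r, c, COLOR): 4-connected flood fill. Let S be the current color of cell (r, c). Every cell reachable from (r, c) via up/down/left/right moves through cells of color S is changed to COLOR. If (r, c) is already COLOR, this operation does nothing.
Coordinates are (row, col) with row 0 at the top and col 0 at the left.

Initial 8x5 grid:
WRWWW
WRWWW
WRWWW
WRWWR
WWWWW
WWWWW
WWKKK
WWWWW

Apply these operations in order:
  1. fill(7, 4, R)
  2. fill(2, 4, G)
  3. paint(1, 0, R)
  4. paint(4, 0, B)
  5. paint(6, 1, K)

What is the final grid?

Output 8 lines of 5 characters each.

After op 1 fill(7,4,R) [32 cells changed]:
RRRRR
RRRRR
RRRRR
RRRRR
RRRRR
RRRRR
RRKKK
RRRRR
After op 2 fill(2,4,G) [37 cells changed]:
GGGGG
GGGGG
GGGGG
GGGGG
GGGGG
GGGGG
GGKKK
GGGGG
After op 3 paint(1,0,R):
GGGGG
RGGGG
GGGGG
GGGGG
GGGGG
GGGGG
GGKKK
GGGGG
After op 4 paint(4,0,B):
GGGGG
RGGGG
GGGGG
GGGGG
BGGGG
GGGGG
GGKKK
GGGGG
After op 5 paint(6,1,K):
GGGGG
RGGGG
GGGGG
GGGGG
BGGGG
GGGGG
GKKKK
GGGGG

Answer: GGGGG
RGGGG
GGGGG
GGGGG
BGGGG
GGGGG
GKKKK
GGGGG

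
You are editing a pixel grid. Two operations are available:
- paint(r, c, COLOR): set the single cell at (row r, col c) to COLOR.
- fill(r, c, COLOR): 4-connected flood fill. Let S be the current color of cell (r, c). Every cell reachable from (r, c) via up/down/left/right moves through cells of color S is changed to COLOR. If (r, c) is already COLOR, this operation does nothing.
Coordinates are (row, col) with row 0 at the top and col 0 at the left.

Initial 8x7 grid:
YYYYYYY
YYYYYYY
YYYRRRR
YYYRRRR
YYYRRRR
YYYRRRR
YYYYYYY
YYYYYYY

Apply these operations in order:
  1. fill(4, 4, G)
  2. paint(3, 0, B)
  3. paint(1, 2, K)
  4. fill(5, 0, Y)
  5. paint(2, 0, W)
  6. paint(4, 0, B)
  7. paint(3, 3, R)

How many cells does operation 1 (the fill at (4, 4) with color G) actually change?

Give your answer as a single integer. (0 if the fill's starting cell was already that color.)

Answer: 16

Derivation:
After op 1 fill(4,4,G) [16 cells changed]:
YYYYYYY
YYYYYYY
YYYGGGG
YYYGGGG
YYYGGGG
YYYGGGG
YYYYYYY
YYYYYYY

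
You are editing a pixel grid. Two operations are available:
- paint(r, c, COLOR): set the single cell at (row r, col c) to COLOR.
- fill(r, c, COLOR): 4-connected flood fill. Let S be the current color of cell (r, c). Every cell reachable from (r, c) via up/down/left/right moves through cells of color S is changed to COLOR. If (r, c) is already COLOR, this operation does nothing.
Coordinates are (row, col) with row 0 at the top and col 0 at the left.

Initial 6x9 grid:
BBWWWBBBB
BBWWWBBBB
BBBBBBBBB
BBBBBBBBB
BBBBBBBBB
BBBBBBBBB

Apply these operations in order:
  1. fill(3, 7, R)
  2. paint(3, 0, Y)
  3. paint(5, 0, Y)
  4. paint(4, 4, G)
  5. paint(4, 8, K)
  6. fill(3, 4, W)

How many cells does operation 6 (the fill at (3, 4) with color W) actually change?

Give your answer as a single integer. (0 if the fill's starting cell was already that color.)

Answer: 44

Derivation:
After op 1 fill(3,7,R) [48 cells changed]:
RRWWWRRRR
RRWWWRRRR
RRRRRRRRR
RRRRRRRRR
RRRRRRRRR
RRRRRRRRR
After op 2 paint(3,0,Y):
RRWWWRRRR
RRWWWRRRR
RRRRRRRRR
YRRRRRRRR
RRRRRRRRR
RRRRRRRRR
After op 3 paint(5,0,Y):
RRWWWRRRR
RRWWWRRRR
RRRRRRRRR
YRRRRRRRR
RRRRRRRRR
YRRRRRRRR
After op 4 paint(4,4,G):
RRWWWRRRR
RRWWWRRRR
RRRRRRRRR
YRRRRRRRR
RRRRGRRRR
YRRRRRRRR
After op 5 paint(4,8,K):
RRWWWRRRR
RRWWWRRRR
RRRRRRRRR
YRRRRRRRR
RRRRGRRRK
YRRRRRRRR
After op 6 fill(3,4,W) [44 cells changed]:
WWWWWWWWW
WWWWWWWWW
WWWWWWWWW
YWWWWWWWW
WWWWGWWWK
YWWWWWWWW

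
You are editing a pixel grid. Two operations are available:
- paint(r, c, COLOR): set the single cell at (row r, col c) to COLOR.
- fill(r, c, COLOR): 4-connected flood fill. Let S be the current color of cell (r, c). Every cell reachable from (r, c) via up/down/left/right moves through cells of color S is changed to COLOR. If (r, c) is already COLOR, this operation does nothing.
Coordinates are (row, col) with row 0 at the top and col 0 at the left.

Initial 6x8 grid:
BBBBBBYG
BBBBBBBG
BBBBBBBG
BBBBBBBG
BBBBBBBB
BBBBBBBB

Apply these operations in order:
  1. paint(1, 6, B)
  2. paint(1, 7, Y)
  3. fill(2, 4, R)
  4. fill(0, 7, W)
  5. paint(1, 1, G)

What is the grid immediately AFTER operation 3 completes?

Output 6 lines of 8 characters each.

Answer: RRRRRRYG
RRRRRRRY
RRRRRRRG
RRRRRRRG
RRRRRRRR
RRRRRRRR

Derivation:
After op 1 paint(1,6,B):
BBBBBBYG
BBBBBBBG
BBBBBBBG
BBBBBBBG
BBBBBBBB
BBBBBBBB
After op 2 paint(1,7,Y):
BBBBBBYG
BBBBBBBY
BBBBBBBG
BBBBBBBG
BBBBBBBB
BBBBBBBB
After op 3 fill(2,4,R) [43 cells changed]:
RRRRRRYG
RRRRRRRY
RRRRRRRG
RRRRRRRG
RRRRRRRR
RRRRRRRR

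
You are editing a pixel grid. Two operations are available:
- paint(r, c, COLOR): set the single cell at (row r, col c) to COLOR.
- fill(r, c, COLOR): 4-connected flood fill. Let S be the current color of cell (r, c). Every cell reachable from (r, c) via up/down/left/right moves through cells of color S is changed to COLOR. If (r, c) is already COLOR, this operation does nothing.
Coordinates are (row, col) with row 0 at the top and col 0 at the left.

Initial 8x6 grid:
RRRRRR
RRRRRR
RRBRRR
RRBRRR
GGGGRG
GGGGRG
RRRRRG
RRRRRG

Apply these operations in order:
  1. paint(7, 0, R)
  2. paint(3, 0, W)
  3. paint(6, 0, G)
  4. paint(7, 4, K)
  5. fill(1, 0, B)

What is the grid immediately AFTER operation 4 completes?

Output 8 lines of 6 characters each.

After op 1 paint(7,0,R):
RRRRRR
RRRRRR
RRBRRR
RRBRRR
GGGGRG
GGGGRG
RRRRRG
RRRRRG
After op 2 paint(3,0,W):
RRRRRR
RRRRRR
RRBRRR
WRBRRR
GGGGRG
GGGGRG
RRRRRG
RRRRRG
After op 3 paint(6,0,G):
RRRRRR
RRRRRR
RRBRRR
WRBRRR
GGGGRG
GGGGRG
GRRRRG
RRRRRG
After op 4 paint(7,4,K):
RRRRRR
RRRRRR
RRBRRR
WRBRRR
GGGGRG
GGGGRG
GRRRRG
RRRRKG

Answer: RRRRRR
RRRRRR
RRBRRR
WRBRRR
GGGGRG
GGGGRG
GRRRRG
RRRRKG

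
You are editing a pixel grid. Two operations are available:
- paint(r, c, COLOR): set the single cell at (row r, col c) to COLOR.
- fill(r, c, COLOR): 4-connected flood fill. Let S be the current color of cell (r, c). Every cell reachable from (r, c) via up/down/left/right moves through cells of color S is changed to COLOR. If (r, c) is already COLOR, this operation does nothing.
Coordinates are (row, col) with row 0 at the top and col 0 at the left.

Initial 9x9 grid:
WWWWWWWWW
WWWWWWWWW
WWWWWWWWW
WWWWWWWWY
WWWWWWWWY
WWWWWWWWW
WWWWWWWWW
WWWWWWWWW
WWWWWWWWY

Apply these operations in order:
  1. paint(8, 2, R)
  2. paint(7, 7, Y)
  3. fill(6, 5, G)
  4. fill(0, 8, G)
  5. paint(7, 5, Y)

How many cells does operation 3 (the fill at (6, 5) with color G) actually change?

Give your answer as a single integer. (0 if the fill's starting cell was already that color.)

Answer: 76

Derivation:
After op 1 paint(8,2,R):
WWWWWWWWW
WWWWWWWWW
WWWWWWWWW
WWWWWWWWY
WWWWWWWWY
WWWWWWWWW
WWWWWWWWW
WWWWWWWWW
WWRWWWWWY
After op 2 paint(7,7,Y):
WWWWWWWWW
WWWWWWWWW
WWWWWWWWW
WWWWWWWWY
WWWWWWWWY
WWWWWWWWW
WWWWWWWWW
WWWWWWWYW
WWRWWWWWY
After op 3 fill(6,5,G) [76 cells changed]:
GGGGGGGGG
GGGGGGGGG
GGGGGGGGG
GGGGGGGGY
GGGGGGGGY
GGGGGGGGG
GGGGGGGGG
GGGGGGGYG
GGRGGGGGY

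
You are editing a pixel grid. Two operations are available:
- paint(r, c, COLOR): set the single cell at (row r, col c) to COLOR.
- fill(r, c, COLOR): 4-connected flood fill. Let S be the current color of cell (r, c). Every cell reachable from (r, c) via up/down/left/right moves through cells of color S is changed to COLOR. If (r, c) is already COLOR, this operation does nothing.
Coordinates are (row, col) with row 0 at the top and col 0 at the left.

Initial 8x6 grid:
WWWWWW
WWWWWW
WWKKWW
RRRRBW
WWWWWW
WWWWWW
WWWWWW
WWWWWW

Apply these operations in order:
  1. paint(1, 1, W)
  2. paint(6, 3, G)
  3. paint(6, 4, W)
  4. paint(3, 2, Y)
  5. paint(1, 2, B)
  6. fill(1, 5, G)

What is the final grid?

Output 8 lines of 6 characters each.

After op 1 paint(1,1,W):
WWWWWW
WWWWWW
WWKKWW
RRRRBW
WWWWWW
WWWWWW
WWWWWW
WWWWWW
After op 2 paint(6,3,G):
WWWWWW
WWWWWW
WWKKWW
RRRRBW
WWWWWW
WWWWWW
WWWGWW
WWWWWW
After op 3 paint(6,4,W):
WWWWWW
WWWWWW
WWKKWW
RRRRBW
WWWWWW
WWWWWW
WWWGWW
WWWWWW
After op 4 paint(3,2,Y):
WWWWWW
WWWWWW
WWKKWW
RRYRBW
WWWWWW
WWWWWW
WWWGWW
WWWWWW
After op 5 paint(1,2,B):
WWWWWW
WWBWWW
WWKKWW
RRYRBW
WWWWWW
WWWWWW
WWWGWW
WWWWWW
After op 6 fill(1,5,G) [39 cells changed]:
GGGGGG
GGBGGG
GGKKGG
RRYRBG
GGGGGG
GGGGGG
GGGGGG
GGGGGG

Answer: GGGGGG
GGBGGG
GGKKGG
RRYRBG
GGGGGG
GGGGGG
GGGGGG
GGGGGG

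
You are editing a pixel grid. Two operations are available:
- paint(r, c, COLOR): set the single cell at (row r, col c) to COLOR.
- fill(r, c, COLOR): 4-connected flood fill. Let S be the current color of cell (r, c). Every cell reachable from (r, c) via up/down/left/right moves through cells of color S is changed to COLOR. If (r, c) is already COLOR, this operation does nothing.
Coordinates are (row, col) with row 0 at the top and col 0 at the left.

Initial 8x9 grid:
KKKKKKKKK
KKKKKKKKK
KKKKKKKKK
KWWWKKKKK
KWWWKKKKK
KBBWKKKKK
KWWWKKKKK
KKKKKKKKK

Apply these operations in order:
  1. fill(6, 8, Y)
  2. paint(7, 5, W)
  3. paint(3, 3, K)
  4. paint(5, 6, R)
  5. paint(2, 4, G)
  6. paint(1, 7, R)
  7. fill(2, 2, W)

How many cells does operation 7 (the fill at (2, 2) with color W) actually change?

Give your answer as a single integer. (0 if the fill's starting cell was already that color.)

Answer: 56

Derivation:
After op 1 fill(6,8,Y) [60 cells changed]:
YYYYYYYYY
YYYYYYYYY
YYYYYYYYY
YWWWYYYYY
YWWWYYYYY
YBBWYYYYY
YWWWYYYYY
YYYYYYYYY
After op 2 paint(7,5,W):
YYYYYYYYY
YYYYYYYYY
YYYYYYYYY
YWWWYYYYY
YWWWYYYYY
YBBWYYYYY
YWWWYYYYY
YYYYYWYYY
After op 3 paint(3,3,K):
YYYYYYYYY
YYYYYYYYY
YYYYYYYYY
YWWKYYYYY
YWWWYYYYY
YBBWYYYYY
YWWWYYYYY
YYYYYWYYY
After op 4 paint(5,6,R):
YYYYYYYYY
YYYYYYYYY
YYYYYYYYY
YWWKYYYYY
YWWWYYYYY
YBBWYYRYY
YWWWYYYYY
YYYYYWYYY
After op 5 paint(2,4,G):
YYYYYYYYY
YYYYYYYYY
YYYYGYYYY
YWWKYYYYY
YWWWYYYYY
YBBWYYRYY
YWWWYYYYY
YYYYYWYYY
After op 6 paint(1,7,R):
YYYYYYYYY
YYYYYYYRY
YYYYGYYYY
YWWKYYYYY
YWWWYYYYY
YBBWYYRYY
YWWWYYYYY
YYYYYWYYY
After op 7 fill(2,2,W) [56 cells changed]:
WWWWWWWWW
WWWWWWWRW
WWWWGWWWW
WWWKWWWWW
WWWWWWWWW
WBBWWWRWW
WWWWWWWWW
WWWWWWWWW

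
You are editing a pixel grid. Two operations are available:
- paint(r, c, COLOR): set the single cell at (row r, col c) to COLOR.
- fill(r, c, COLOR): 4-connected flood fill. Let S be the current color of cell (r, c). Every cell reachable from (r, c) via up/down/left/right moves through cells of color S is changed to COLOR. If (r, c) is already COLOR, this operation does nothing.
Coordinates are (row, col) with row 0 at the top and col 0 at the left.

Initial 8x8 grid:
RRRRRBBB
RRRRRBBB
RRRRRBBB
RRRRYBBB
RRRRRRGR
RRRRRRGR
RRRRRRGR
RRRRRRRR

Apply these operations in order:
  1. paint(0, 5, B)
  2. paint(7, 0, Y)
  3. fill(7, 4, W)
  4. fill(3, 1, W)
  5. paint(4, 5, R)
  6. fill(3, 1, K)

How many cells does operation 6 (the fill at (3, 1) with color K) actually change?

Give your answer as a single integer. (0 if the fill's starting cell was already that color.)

Answer: 46

Derivation:
After op 1 paint(0,5,B):
RRRRRBBB
RRRRRBBB
RRRRRBBB
RRRRYBBB
RRRRRRGR
RRRRRRGR
RRRRRRGR
RRRRRRRR
After op 2 paint(7,0,Y):
RRRRRBBB
RRRRRBBB
RRRRRBBB
RRRRYBBB
RRRRRRGR
RRRRRRGR
RRRRRRGR
YRRRRRRR
After op 3 fill(7,4,W) [47 cells changed]:
WWWWWBBB
WWWWWBBB
WWWWWBBB
WWWWYBBB
WWWWWWGW
WWWWWWGW
WWWWWWGW
YWWWWWWW
After op 4 fill(3,1,W) [0 cells changed]:
WWWWWBBB
WWWWWBBB
WWWWWBBB
WWWWYBBB
WWWWWWGW
WWWWWWGW
WWWWWWGW
YWWWWWWW
After op 5 paint(4,5,R):
WWWWWBBB
WWWWWBBB
WWWWWBBB
WWWWYBBB
WWWWWRGW
WWWWWWGW
WWWWWWGW
YWWWWWWW
After op 6 fill(3,1,K) [46 cells changed]:
KKKKKBBB
KKKKKBBB
KKKKKBBB
KKKKYBBB
KKKKKRGK
KKKKKKGK
KKKKKKGK
YKKKKKKK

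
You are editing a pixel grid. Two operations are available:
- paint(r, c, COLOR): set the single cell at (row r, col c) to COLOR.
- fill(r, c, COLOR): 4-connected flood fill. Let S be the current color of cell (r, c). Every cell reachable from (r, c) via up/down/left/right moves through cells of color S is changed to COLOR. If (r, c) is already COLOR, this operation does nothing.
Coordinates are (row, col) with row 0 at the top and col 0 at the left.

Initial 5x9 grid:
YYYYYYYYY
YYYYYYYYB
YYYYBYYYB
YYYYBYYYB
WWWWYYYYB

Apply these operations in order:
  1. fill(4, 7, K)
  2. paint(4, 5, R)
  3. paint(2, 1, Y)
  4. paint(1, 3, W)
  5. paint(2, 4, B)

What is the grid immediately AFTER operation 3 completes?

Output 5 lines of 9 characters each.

Answer: KKKKKKKKK
KKKKKKKKB
KYKKBKKKB
KKKKBKKKB
WWWWKRKKB

Derivation:
After op 1 fill(4,7,K) [35 cells changed]:
KKKKKKKKK
KKKKKKKKB
KKKKBKKKB
KKKKBKKKB
WWWWKKKKB
After op 2 paint(4,5,R):
KKKKKKKKK
KKKKKKKKB
KKKKBKKKB
KKKKBKKKB
WWWWKRKKB
After op 3 paint(2,1,Y):
KKKKKKKKK
KKKKKKKKB
KYKKBKKKB
KKKKBKKKB
WWWWKRKKB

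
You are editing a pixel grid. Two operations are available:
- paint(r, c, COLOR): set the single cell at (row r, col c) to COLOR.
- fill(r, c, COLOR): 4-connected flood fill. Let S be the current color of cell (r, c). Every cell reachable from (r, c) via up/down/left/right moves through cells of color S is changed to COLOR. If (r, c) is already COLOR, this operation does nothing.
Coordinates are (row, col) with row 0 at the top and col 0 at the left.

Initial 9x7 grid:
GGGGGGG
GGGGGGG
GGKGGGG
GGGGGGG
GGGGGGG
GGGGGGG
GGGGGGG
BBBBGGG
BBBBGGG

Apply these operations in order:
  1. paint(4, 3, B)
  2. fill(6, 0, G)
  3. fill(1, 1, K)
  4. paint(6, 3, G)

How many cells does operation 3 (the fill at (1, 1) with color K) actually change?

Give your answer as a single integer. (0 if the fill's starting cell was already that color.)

After op 1 paint(4,3,B):
GGGGGGG
GGGGGGG
GGKGGGG
GGGGGGG
GGGBGGG
GGGGGGG
GGGGGGG
BBBBGGG
BBBBGGG
After op 2 fill(6,0,G) [0 cells changed]:
GGGGGGG
GGGGGGG
GGKGGGG
GGGGGGG
GGGBGGG
GGGGGGG
GGGGGGG
BBBBGGG
BBBBGGG
After op 3 fill(1,1,K) [53 cells changed]:
KKKKKKK
KKKKKKK
KKKKKKK
KKKKKKK
KKKBKKK
KKKKKKK
KKKKKKK
BBBBKKK
BBBBKKK

Answer: 53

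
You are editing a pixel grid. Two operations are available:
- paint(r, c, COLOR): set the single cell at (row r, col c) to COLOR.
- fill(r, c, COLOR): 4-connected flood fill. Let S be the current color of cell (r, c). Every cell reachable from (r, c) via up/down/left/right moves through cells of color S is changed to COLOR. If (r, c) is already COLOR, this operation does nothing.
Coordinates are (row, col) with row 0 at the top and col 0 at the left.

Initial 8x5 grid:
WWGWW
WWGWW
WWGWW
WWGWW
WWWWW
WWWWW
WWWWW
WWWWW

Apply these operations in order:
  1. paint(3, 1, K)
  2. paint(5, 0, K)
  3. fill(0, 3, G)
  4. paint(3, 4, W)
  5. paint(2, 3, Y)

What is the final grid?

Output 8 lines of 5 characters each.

Answer: GGGGG
GGGGG
GGGYG
GKGGW
GGGGG
KGGGG
GGGGG
GGGGG

Derivation:
After op 1 paint(3,1,K):
WWGWW
WWGWW
WWGWW
WKGWW
WWWWW
WWWWW
WWWWW
WWWWW
After op 2 paint(5,0,K):
WWGWW
WWGWW
WWGWW
WKGWW
WWWWW
KWWWW
WWWWW
WWWWW
After op 3 fill(0,3,G) [34 cells changed]:
GGGGG
GGGGG
GGGGG
GKGGG
GGGGG
KGGGG
GGGGG
GGGGG
After op 4 paint(3,4,W):
GGGGG
GGGGG
GGGGG
GKGGW
GGGGG
KGGGG
GGGGG
GGGGG
After op 5 paint(2,3,Y):
GGGGG
GGGGG
GGGYG
GKGGW
GGGGG
KGGGG
GGGGG
GGGGG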